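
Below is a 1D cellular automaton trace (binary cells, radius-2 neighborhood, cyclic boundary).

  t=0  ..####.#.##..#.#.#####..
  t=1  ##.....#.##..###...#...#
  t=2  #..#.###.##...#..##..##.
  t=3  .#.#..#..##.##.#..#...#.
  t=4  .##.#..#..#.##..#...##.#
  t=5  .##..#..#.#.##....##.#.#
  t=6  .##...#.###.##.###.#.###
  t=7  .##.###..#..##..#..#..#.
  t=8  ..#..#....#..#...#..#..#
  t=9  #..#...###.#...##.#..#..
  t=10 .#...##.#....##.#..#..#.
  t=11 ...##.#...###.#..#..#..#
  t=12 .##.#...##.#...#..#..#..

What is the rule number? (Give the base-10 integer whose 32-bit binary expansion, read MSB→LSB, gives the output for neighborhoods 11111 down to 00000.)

  #####|#  b31=1 t=0,i=19
  ####.|.  b30=0 t=0,i=4
  ###.#|.  b29=0 t=0,i=5
  ###..|.  b28=0 t=0,i=21
  ##.##|.  b27=0 t=2,i=8
  ##.#.|.  b26=0 t=0,i=6
  ##..#|.  b25=0 t=0,i=11
  ##...|.  b24=0 t=0,i=22
  #.###|.  b23=0 t=0,i=17
  #.##.|#  b22=1 t=0,i=9
  #.#.#|#  b21=1 t=0,i=7
  #.#..|.  b20=0 t=2,i=0
  #..##|.  b19=0 t=1,i=12
  #..#.|.  b18=0 t=0,i=12
  #...#|#  b17=1 t=1,i=17
  #....|#  b16=1 t=0,i=23
  .####|.  b15=0 t=0,i=3
  .###.|#  b14=1 t=1,i=0
  .##.#|#  b13=1 t=2,i=22
  .##..|#  b12=1 t=0,i=10
  .#.##|.  b11=0 t=0,i=8
  .#.#.|#  b10=1 t=0,i=14
  .#..#|#  b9=1 t=2,i=1
  .#...|.  b8=0 t=1,i=20
  ..###|.  b7=0 t=0,i=2
  ..##.|.  b6=0 t=2,i=17
  ..#.#|#  b5=1 t=0,i=13
  ..#..|.  b4=0 t=1,i=19
  ...##|#  b3=1 t=0,i=1
  ...#.|#  b2=1 t=1,i=6
  ....#|#  b1=1 t=0,i=0
  .....|.  b0=0 t=1,i=4
  bits 10000000011000110111011000101110 = 2154001966

2154001966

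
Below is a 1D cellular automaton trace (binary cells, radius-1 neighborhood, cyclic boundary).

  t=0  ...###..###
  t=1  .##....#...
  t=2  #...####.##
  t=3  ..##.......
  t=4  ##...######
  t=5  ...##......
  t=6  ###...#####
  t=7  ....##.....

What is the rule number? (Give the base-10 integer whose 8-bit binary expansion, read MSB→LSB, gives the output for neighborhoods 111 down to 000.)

7

  ###|.  b7=0 t=0,i=4
  ##.|.  b6=0 t=0,i=5
  #.#|.  b5=0 t=2,i=8
  #..|.  b4=0 t=0,i=0
  .##|.  b3=0 t=0,i=3
  .#.|#  b2=1 t=1,i=7
  ..#|#  b1=1 t=0,i=2
  ...|#  b0=1 t=0,i=1
  bits 00000111 = 7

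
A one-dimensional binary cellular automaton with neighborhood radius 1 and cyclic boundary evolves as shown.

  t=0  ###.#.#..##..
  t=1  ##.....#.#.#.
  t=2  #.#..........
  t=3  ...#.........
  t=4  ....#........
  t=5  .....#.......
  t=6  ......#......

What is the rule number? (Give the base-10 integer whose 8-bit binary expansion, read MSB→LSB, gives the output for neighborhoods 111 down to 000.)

152

  nb ###: next=#  (t=0,i=1, bit7=1)
  nb ##.: next=.  (t=0,i=2, bit6=0)
  nb #.#: next=.  (t=0,i=3, bit5=0)
  nb #..: next=#  (t=0,i=7, bit4=1)
  nb .##: next=#  (t=0,i=0, bit3=1)
  nb .#.: next=.  (t=0,i=4, bit2=0)
  nb ..#: next=.  (t=0,i=8, bit1=0)
  nb ...: next=.  (t=1,i=3, bit0=0)
  bits 10011000 = 152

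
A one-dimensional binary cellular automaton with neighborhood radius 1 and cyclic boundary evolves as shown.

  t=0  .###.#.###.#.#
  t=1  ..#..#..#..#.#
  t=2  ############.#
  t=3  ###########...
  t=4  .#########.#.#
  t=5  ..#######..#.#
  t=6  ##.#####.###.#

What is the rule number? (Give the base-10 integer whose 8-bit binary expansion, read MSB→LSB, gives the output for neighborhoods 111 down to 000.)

  ###|#  b7=1 t=0,i=2
  ##.|.  b6=0 t=0,i=3
  #.#|.  b5=0 t=0,i=0
  #..|#  b4=1 t=1,i=0
  .##|.  b3=0 t=0,i=1
  .#.|#  b2=1 t=0,i=5
  ..#|#  b1=1 t=1,i=1
  ...|.  b0=0 t=3,i=12
  bits 10010110 = 150

150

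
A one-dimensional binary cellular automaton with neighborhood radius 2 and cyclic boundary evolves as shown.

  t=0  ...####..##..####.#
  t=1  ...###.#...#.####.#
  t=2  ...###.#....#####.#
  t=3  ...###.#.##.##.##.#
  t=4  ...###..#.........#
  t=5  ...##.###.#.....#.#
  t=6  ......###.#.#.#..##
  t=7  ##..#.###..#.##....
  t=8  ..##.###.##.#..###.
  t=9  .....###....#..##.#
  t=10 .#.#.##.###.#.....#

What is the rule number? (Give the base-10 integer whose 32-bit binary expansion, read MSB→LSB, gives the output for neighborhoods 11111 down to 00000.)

1670761618

  ##### -> .   bit 31 = 0  t=2,i=14
  ####. -> #   bit 30 = 1  t=0,i=5
  ###.# -> #   bit 29 = 1  t=0,i=16
  ###.. -> .   bit 28 = 0  t=0,i=6
  ##.## -> .   bit 27 = 0  t=3,i=11
  ##.#. -> .   bit 26 = 0  t=0,i=17
  ##..# -> #   bit 25 = 1  t=0,i=7
  ##... -> #   bit 24 = 1  t=6,i=0
  #.### -> #   bit 23 = 1  t=1,i=13
  #.##. -> .   bit 22 = 0  t=3,i=9
  #.#.# -> .   bit 21 = 0  t=3,i=7
  #.#.. -> #   bit 20 = 1  t=0,i=18
  #..## -> .   bit 19 = 0  t=0,i=8
  #..#. -> #   bit 18 = 1  t=4,i=7
  #...# -> .   bit 17 = 0  t=0,i=1
  #.... -> #   bit 16 = 1  t=2,i=9
  .#### -> #   bit 15 = 1  t=0,i=4
  .###. -> #   bit 14 = 1  t=1,i=4
  .##.# -> .   bit 13 = 0  t=3,i=10
  .##.. -> .   bit 12 = 0  t=0,i=10
  .#.## -> #   bit 11 = 1  t=1,i=12
  .#.#. -> #   bit 10 = 1  t=5,i=17
  .#..# -> .   bit 9 = 0  t=6,i=15
  .#... -> .   bit 8 = 0  t=0,i=0
  ..### -> #   bit 7 = 1  t=0,i=3
  ..##. -> .   bit 6 = 0  t=0,i=9
  ..#.# -> .   bit 5 = 0  t=1,i=11
  ..#.. -> #   bit 4 = 1  t=4,i=8
  ...## -> .   bit 3 = 0  t=0,i=2
  ...#. -> .   bit 2 = 0  t=1,i=10
  ....# -> #   bit 1 = 1  t=2,i=10
  ..... -> .   bit 0 = 0  t=4,i=11
  bits 01100011100101011100110010010010 = 1670761618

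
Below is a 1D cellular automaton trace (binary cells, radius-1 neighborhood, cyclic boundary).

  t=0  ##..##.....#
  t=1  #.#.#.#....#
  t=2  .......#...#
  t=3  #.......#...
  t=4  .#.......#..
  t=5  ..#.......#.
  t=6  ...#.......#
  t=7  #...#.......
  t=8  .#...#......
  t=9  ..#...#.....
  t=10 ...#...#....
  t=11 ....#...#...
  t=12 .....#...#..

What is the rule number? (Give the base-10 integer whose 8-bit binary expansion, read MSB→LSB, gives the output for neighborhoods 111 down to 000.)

152

  nb ###: next=#  (t=0,i=0, bit7=1)
  nb ##.: next=.  (t=0,i=1, bit6=0)
  nb #.#: next=.  (t=1,i=1, bit5=0)
  nb #..: next=#  (t=0,i=2, bit4=1)
  nb .##: next=#  (t=0,i=4, bit3=1)
  nb .#.: next=.  (t=1,i=2, bit2=0)
  nb ..#: next=.  (t=0,i=3, bit1=0)
  nb ...: next=.  (t=0,i=7, bit0=0)
  bits 10011000 = 152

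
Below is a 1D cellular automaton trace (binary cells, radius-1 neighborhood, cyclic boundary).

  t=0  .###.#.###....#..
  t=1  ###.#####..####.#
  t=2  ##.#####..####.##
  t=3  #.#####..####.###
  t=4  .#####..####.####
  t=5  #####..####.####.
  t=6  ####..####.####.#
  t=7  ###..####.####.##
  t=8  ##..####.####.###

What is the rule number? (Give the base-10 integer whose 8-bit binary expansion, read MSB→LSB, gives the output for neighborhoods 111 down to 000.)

  nb ###: next=#  (t=0,i=2, bit7=1)
  nb ##.: next=.  (t=0,i=3, bit6=0)
  nb #.#: next=#  (t=0,i=4, bit5=1)
  nb #..: next=.  (t=0,i=10, bit4=0)
  nb .##: next=#  (t=0,i=1, bit3=1)
  nb .#.: next=#  (t=0,i=5, bit2=1)
  nb ..#: next=#  (t=0,i=0, bit1=1)
  nb ...: next=#  (t=0,i=11, bit0=1)
  bits 10101111 = 175

175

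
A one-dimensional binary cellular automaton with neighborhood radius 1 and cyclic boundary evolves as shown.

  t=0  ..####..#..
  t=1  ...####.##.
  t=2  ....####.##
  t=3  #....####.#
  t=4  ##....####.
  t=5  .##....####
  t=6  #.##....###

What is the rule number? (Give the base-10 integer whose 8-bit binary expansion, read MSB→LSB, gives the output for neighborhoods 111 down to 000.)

  nb ###: next=#  (t=0,i=3, bit7=1)
  nb ##.: next=#  (t=0,i=5, bit6=1)
  nb #.#: next=#  (t=1,i=7, bit5=1)
  nb #..: next=#  (t=0,i=6, bit4=1)
  nb .##: next=.  (t=0,i=2, bit3=0)
  nb .#.: next=#  (t=0,i=8, bit2=1)
  nb ..#: next=.  (t=0,i=1, bit1=0)
  nb ...: next=.  (t=0,i=0, bit0=0)
  bits 11110100 = 244

244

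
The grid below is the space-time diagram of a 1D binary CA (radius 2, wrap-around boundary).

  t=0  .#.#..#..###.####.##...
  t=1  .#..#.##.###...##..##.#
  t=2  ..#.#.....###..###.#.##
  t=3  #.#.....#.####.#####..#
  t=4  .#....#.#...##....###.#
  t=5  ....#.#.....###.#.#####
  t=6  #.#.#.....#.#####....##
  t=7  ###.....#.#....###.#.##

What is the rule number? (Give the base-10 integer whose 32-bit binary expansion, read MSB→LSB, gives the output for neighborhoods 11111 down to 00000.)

1998607090

  nb #####: next=.  (t=3,i=17, bit31=0)
  nb ####.: next=#  (t=0,i=15, bit30=1)
  nb ###.#: next=#  (t=0,i=11, bit29=1)
  nb ###..: next=#  (t=1,i=11, bit28=1)
  nb ##.##: next=.  (t=0,i=12, bit27=0)
  nb ##.#.: next=#  (t=1,i=21, bit26=1)
  nb ##..#: next=#  (t=1,i=17, bit25=1)
  nb ##...: next=#  (t=0,i=20, bit24=1)
  nb #.###: next=.  (t=0,i=13, bit23=0)
  nb #.##.: next=.  (t=0,i=18, bit22=0)
  nb #.#.#: next=#  (t=1,i=22, bit21=1)
  nb #.#..: next=.  (t=0,i=3, bit20=0)
  nb #..##: next=.  (t=0,i=8, bit19=0)
  nb #..#.: next=.  (t=0,i=5, bit18=0)
  nb #...#: next=.  (t=1,i=13, bit17=0)
  nb #....: next=.  (t=0,i=21, bit16=0)
  nb .####: next=.  (t=0,i=14, bit15=0)
  nb .###.: next=#  (t=0,i=10, bit14=1)
  nb .##.#: next=.  (t=1,i=7, bit13=0)
  nb .##..: next=#  (t=0,i=19, bit12=1)
  nb .#.##: next=.  (t=1,i=5, bit11=0)
  nb .#.#.: next=.  (t=0,i=2, bit10=0)
  nb .#..#: next=#  (t=0,i=4, bit9=1)
  nb .#...: next=.  (t=2,i=5, bit8=0)
  nb ..###: next=#  (t=0,i=9, bit7=1)
  nb ..##.: next=#  (t=1,i=15, bit6=1)
  nb ..#.#: next=#  (t=0,i=1, bit5=1)
  nb ..#..: next=#  (t=0,i=6, bit4=1)
  nb ...##: next=.  (t=1,i=14, bit3=0)
  nb ...#.: next=.  (t=0,i=0, bit2=0)
  nb ....#: next=#  (t=0,i=22, bit1=1)
  nb .....: next=.  (t=2,i=7, bit0=0)
  bits 01110111001000000101001011110010 = 1998607090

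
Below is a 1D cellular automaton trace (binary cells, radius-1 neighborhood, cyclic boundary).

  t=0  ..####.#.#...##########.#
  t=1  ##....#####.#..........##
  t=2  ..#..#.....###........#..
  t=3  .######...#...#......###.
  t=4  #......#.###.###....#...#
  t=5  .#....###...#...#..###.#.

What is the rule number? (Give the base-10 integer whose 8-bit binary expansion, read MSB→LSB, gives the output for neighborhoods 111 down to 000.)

  ###|.  b7=0 t=0,i=3
  ##.|.  b6=0 t=0,i=5
  #.#|#  b5=1 t=0,i=6
  #..|#  b4=1 t=0,i=0
  .##|.  b3=0 t=0,i=2
  .#.|#  b2=1 t=0,i=7
  ..#|#  b1=1 t=0,i=1
  ...|.  b0=0 t=0,i=11
  bits 00110110 = 54

54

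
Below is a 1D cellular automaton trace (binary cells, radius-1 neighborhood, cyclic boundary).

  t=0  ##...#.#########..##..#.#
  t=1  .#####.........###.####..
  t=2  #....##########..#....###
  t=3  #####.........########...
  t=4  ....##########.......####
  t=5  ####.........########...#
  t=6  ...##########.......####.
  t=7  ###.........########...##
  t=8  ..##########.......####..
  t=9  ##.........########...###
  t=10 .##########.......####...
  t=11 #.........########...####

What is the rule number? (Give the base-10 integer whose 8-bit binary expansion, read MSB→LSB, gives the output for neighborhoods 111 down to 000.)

87

  ###|.  b7=0 t=0,i=0
  ##.|#  b6=1 t=0,i=1
  #.#|.  b5=0 t=0,i=6
  #..|#  b4=1 t=0,i=2
  .##|.  b3=0 t=0,i=7
  .#.|#  b2=1 t=0,i=5
  ..#|#  b1=1 t=0,i=4
  ...|#  b0=1 t=0,i=3
  bits 01010111 = 87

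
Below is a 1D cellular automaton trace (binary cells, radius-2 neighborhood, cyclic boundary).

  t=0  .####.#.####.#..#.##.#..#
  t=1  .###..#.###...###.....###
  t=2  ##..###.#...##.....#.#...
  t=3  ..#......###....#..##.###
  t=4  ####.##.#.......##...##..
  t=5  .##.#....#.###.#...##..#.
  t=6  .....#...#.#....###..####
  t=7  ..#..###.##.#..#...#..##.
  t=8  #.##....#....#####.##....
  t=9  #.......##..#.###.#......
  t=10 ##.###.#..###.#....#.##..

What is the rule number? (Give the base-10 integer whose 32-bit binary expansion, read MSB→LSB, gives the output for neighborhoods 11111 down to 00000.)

3399911225

  #####|#  b31=1 t=8,i=15
  ####.|#  b30=1 t=0,i=3
  ###.#|.  b29=0 t=0,i=4
  ###..|.  b28=0 t=1,i=3
  ##.##|#  b27=1 t=1,i=0
  ##.#.|.  b26=0 t=0,i=5
  ##..#|#  b25=1 t=1,i=4
  ##...|.  b24=0 t=1,i=11
  #.###|#  b23=1 t=0,i=1
  #.##.|.  b22=0 t=0,i=18
  #.#.#|#  b21=1 t=0,i=6
  #.#..|.  b20=0 t=0,i=13
  #..##|.  b19=0 t=2,i=3
  #..#.|#  b18=1 t=0,i=15
  #...#|#  b17=1 t=1,i=12
  #....|.  b16=0 t=1,i=18
  .####|#  b15=1 t=0,i=2
  .###.|.  b14=0 t=1,i=2
  .##.#|.  b13=0 t=0,i=19
  .##..|.  b12=0 t=2,i=1
  .#.##|.  b11=0 t=0,i=0
  .#.#.|#  b10=1 t=2,i=20
  .#..#|#  b9=1 t=0,i=14
  .#...|#  b8=1 t=2,i=9
  ..###|.  b7=0 t=1,i=14
  ..##.|.  b6=0 t=2,i=0
  ..#.#|#  b5=1 t=0,i=16
  ..#..|#  b4=1 t=3,i=2
  ...##|#  b3=1 t=1,i=13
  ...#.|.  b2=0 t=2,i=18
  ....#|.  b1=0 t=1,i=20
  .....|#  b0=1 t=1,i=19
  bits 11001010101001101000011100111001 = 3399911225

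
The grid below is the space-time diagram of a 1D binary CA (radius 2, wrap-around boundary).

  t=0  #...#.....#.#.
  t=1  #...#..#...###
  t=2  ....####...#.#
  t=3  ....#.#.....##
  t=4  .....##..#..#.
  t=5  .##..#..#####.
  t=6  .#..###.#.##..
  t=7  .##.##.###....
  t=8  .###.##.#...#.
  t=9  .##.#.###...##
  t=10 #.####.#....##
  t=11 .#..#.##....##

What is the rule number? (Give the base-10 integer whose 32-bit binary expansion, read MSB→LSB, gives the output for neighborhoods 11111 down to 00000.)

3425988305

  ##### -> #   bit 31 = 1  t=5,i=10
  ####. -> #   bit 30 = 1  t=1,i=13
  ###.# -> .   bit 29 = 0  t=6,i=6
  ###.. -> .   bit 28 = 0  t=1,i=0
  ##.## -> #   bit 27 = 1  t=7,i=3
  ##.#. -> #   bit 26 = 1  t=6,i=7
  ##..# -> .   bit 25 = 0  t=4,i=7
  ##... -> .   bit 24 = 0  t=1,i=1
  #.### -> .   bit 23 = 0  t=7,i=7
  #.##. -> .   bit 22 = 0  t=6,i=10
  #.#.# -> #   bit 21 = 1  t=0,i=12
  #.#.. -> #   bit 20 = 1  t=0,i=0
  #..## -> .   bit 19 = 0  t=5,i=0
  #..#. -> #   bit 18 = 1  t=1,i=6
  #...# -> .   bit 17 = 0  t=0,i=2
  #.... -> .   bit 16 = 0  t=0,i=6
  .#### -> .   bit 15 = 0  t=1,i=12
  .###. -> #   bit 14 = 1  t=6,i=5
  .##.# -> #   bit 13 = 1  t=7,i=2
  .##.. -> .   bit 12 = 0  t=3,i=13
  .#.## -> #   bit 11 = 1  t=6,i=9
  .#.#. -> #   bit 10 = 1  t=0,i=11
  .#..# -> #   bit 9 = 1  t=1,i=5
  .#... -> .   bit 8 = 0  t=0,i=1
  ..### -> #   bit 7 = 1  t=1,i=11
  ..##. -> #   bit 6 = 1  t=3,i=12
  ..#.# -> .   bit 5 = 0  t=0,i=10
  ..#.. -> #   bit 4 = 1  t=0,i=4
  ...## -> .   bit 3 = 0  t=1,i=10
  ...#. -> .   bit 2 = 0  t=0,i=3
  ....# -> .   bit 1 = 0  t=0,i=8
  ..... -> #   bit 0 = 1  t=0,i=7
  bits 11001100001101000110111011010001 = 3425988305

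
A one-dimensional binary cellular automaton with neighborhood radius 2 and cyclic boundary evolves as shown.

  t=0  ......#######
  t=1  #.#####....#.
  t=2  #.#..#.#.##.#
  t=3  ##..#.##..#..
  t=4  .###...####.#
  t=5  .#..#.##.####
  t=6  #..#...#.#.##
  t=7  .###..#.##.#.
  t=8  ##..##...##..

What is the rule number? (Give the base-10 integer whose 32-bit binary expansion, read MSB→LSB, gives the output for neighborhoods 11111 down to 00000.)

1739338911

  #####|.  b31=0 t=0,i=8
  ####.|#  b30=1 t=0,i=11
  ###.#|#  b29=1 t=4,i=10
  ###..|.  b28=0 t=0,i=12
  ##.##|.  b27=0 t=2,i=11
  ##.#.|#  b26=1 t=2,i=1
  ##..#|#  b25=1 t=3,i=2
  ##...|#  b24=1 t=0,i=0
  #.###|#  b23=1 t=1,i=2
  #.##.|.  b22=0 t=2,i=9
  #.#.#|#  b21=1 t=1,i=0
  #.#..|.  b20=0 t=2,i=2
  #..##|#  b19=1 t=3,i=12
  #..#.|#  b18=1 t=2,i=4
  #...#|.  b17=0 t=4,i=5
  #....|.  b16=0 t=0,i=1
  .####|.  b15=0 t=0,i=7
  .###.|.  b14=0 t=4,i=2
  .##.#|#  b13=1 t=2,i=0
  .##..|#  b12=1 t=3,i=1
  .#.##|.  b11=0 t=1,i=1
  .#.#.|#  b10=1 t=1,i=12
  .#..#|.  b9=0 t=2,i=3
  .#...|.  b8=0 t=6,i=4
  ..###|#  b7=1 t=0,i=6
  ..##.|.  b6=0 t=3,i=0
  ..#.#|.  b5=0 t=1,i=11
  ..#..|#  b4=1 t=3,i=10
  ...##|#  b3=1 t=0,i=5
  ...#.|#  b2=1 t=1,i=10
  ....#|#  b1=1 t=0,i=4
  .....|#  b0=1 t=0,i=2
  bits 01100111101011000011010010011111 = 1739338911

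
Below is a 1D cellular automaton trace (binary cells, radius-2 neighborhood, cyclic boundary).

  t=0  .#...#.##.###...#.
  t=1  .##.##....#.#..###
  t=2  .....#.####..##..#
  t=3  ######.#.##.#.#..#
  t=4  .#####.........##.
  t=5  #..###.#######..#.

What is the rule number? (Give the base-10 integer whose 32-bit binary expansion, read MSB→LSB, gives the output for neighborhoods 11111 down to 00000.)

4035515191

  ##### -> #   bit 31 = 1  t=3,i=1
  ####. -> #   bit 30 = 1  t=2,i=9
  ###.# -> #   bit 29 = 1  t=1,i=17
  ###.. -> #   bit 28 = 1  t=0,i=12
  ##.## -> .   bit 27 = 0  t=0,i=9
  ##.#. -> .   bit 26 = 0  t=3,i=6
  ##..# -> .   bit 25 = 0  t=2,i=11
  ##... -> .   bit 24 = 0  t=0,i=13
  #.### -> #   bit 23 = 1  t=0,i=10
  #.##. -> .   bit 22 = 0  t=0,i=7
  #.#.# -> .   bit 21 = 0  t=3,i=7
  #.#.. -> .   bit 20 = 0  t=1,i=12
  #..## -> #   bit 19 = 1  t=1,i=14
  #..#. -> .   bit 18 = 0  t=0,i=0
  #...# -> .   bit 17 = 0  t=0,i=3
  #.... -> #   bit 16 = 1  t=1,i=7
  .#### -> .   bit 15 = 0  t=2,i=8
  .###. -> .   bit 14 = 0  t=0,i=11
  .##.# -> .   bit 13 = 0  t=0,i=8
  .##.. -> #   bit 12 = 1  t=1,i=5
  .#.## -> .   bit 11 = 0  t=0,i=6
  .#.#. -> .   bit 10 = 0  t=1,i=11
  .#..# -> #   bit 9 = 1  t=0,i=17
  .#... -> #   bit 8 = 1  t=0,i=2
  ..### -> .   bit 7 = 0  t=1,i=15
  ..##. -> .   bit 6 = 0  t=2,i=13
  ..#.# -> #   bit 5 = 1  t=0,i=5
  ..#.. -> #   bit 4 = 1  t=0,i=1
  ...## -> .   bit 3 = 0  t=4,i=14
  ...#. -> #   bit 2 = 1  t=0,i=4
  ....# -> #   bit 1 = 1  t=1,i=8
  ..... -> #   bit 0 = 1  t=2,i=2
  bits 11110000100010010001001100110111 = 4035515191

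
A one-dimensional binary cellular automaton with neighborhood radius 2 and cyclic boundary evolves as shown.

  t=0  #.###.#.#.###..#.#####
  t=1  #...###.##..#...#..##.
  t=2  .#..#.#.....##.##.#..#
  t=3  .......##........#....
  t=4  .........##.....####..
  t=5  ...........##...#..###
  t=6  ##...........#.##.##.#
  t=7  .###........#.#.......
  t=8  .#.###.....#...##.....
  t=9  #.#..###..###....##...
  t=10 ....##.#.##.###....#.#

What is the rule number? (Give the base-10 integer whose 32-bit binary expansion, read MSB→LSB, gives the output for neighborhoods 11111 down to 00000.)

3039365524

  [31] ##### => #  t=0,i=19
  [30] ####. => .  t=0,i=21
  [29] ###.# => #  t=0,i=0
  [28] ###.. => #  t=0,i=12
  [27] ##.## => .  t=0,i=1
  [26] ##.#. => #  t=0,i=5
  [25] ##..# => .  t=0,i=13
  [24] ##... => #  t=3,i=9
  [23] #.### => .  t=0,i=2
  [22] #.##. => .  t=1,i=8
  [21] #.#.# => #  t=0,i=6
  [20] #.#.. => .  t=1,i=0
  [19] #..## => #  t=1,i=18
  [18] #..#. => .  t=0,i=14
  [17] #...# => .  t=1,i=2
  [16] #.... => #  t=2,i=8
  [15] .#### => .  t=0,i=18
  [14] .###. => .  t=0,i=3
  [13] .##.# => .  t=1,i=20
  [12] .##.. => .  t=1,i=9
  [11] .#.## => #  t=0,i=9
  [10] .#.#. => .  t=0,i=7
  [9] .#..# => .  t=1,i=17
  [8] .#... => #  t=1,i=1
  [7] ..### => #  t=1,i=4
  [6] ..##. => .  t=1,i=19
  [5] ..#.# => .  t=0,i=15
  [4] ..#.. => #  t=1,i=12
  [3] ...## => .  t=1,i=3
  [2] ...#. => #  t=1,i=15
  [1] ....# => .  t=2,i=10
  [0] ..... => .  t=2,i=9
  bits 10110101001010010000100110010100 = 3039365524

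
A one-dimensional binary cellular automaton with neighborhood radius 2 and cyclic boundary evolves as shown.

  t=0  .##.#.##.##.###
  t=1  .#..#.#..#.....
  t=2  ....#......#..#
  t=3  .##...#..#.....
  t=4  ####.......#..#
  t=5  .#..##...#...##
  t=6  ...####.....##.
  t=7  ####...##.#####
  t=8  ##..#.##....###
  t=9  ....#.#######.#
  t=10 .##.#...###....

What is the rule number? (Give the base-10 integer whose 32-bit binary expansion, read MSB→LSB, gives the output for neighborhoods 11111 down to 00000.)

2171146474

  [31] ##### => #  t=4,i=1
  [30] ####. => .  t=4,i=2
  [29] ###.# => .  t=0,i=14
  [28] ###.. => .  t=4,i=3
  [27] ##.## => .  t=0,i=0
  [26] ##.#. => .  t=0,i=3
  [25] ##..# => .  t=8,i=2
  [24] ##... => #  t=3,i=3
  [23] #.### => .  t=0,i=12
  [22] #.##. => #  t=0,i=1
  [21] #.#.# => #  t=0,i=4
  [20] #.#.. => .  t=1,i=6
  [19] #..## => #  t=4,i=13
  [18] #..#. => .  t=1,i=3
  [17] #...# => .  t=3,i=4
  [16] #.... => #  t=1,i=11
  [15] .#### => .  t=4,i=0
  [14] .###. => .  t=0,i=13
  [13] .##.# => .  t=0,i=2
  [12] .##.. => #  t=3,i=2
  [11] .#.## => .  t=0,i=5
  [10] .#.#. => .  t=1,i=5
  [9] .#..# => .  t=1,i=2
  [8] .#... => .  t=1,i=10
  [7] ..### => #  t=4,i=14
  [6] ..##. => #  t=3,i=1
  [5] ..#.# => #  t=1,i=4
  [4] ..#.. => .  t=1,i=1
  [3] ...## => #  t=3,i=0
  [2] ...#. => .  t=1,i=0
  [1] ....# => #  t=1,i=14
  [0] ..... => .  t=1,i=12
  bits 10000001011010010001000011101010 = 2171146474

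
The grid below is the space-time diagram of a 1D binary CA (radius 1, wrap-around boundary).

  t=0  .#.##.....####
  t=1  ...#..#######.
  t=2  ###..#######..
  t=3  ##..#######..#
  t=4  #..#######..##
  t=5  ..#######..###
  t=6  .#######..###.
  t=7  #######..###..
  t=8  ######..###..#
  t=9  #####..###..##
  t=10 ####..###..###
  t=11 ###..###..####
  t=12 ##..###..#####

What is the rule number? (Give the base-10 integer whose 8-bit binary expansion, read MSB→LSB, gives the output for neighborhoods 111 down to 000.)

  nb ###: next=#  (t=0,i=11, bit7=1)
  nb ##.: next=.  (t=0,i=4, bit6=0)
  nb #.#: next=.  (t=0,i=0, bit5=0)
  nb #..: next=.  (t=0,i=5, bit4=0)
  nb .##: next=#  (t=0,i=3, bit3=1)
  nb .#.: next=.  (t=0,i=1, bit2=0)
  nb ..#: next=#  (t=0,i=9, bit1=1)
  nb ...: next=#  (t=0,i=6, bit0=1)
  bits 10001011 = 139

139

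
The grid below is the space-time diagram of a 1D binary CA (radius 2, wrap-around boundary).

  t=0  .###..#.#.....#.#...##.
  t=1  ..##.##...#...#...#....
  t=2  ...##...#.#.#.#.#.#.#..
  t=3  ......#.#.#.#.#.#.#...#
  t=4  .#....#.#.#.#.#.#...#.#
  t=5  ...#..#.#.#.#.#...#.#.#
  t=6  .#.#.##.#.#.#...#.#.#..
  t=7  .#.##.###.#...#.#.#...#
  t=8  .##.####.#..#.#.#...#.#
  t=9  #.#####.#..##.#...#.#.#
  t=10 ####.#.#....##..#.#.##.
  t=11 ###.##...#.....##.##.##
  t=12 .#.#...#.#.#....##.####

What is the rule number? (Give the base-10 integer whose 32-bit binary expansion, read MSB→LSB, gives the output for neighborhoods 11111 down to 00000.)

  [31] ##### => .  t=9,i=4
  [30] ####. => #  t=8,i=6
  [29] ###.# => .  t=7,i=8
  [28] ###.. => #  t=0,i=3
  [27] ##.## => #  t=1,i=4
  [26] ##.#. => #  t=6,i=7
  [25] ##..# => .  t=0,i=4
  [24] ##... => .  t=1,i=7
  [23] #.### => #  t=7,i=6
  [22] #.##. => .  t=1,i=5
  [21] #.#.# => #  t=2,i=10
  [20] #.#.. => .  t=0,i=8
  [19] #..## => .  t=0,i=0
  [18] #..#. => #  t=0,i=5
  [17] #...# => #  t=0,i=18
  [16] #.... => #  t=0,i=10
  [15] .#### => #  t=8,i=5
  [14] .###. => #  t=0,i=2
  [13] .##.# => #  t=1,i=3
  [12] .##.. => .  t=0,i=21
  [11] .#.## => #  t=6,i=4
  [10] .#.#. => .  t=0,i=7
  [9] .#..# => .  t=5,i=4
  [8] .#... => .  t=0,i=9
  [7] ..### => .  t=0,i=1
  [6] ..##. => .  t=0,i=20
  [5] ..#.# => #  t=0,i=6
  [4] ..#.. => #  t=1,i=10
  [3] ...## => .  t=0,i=19
  [2] ...#. => .  t=0,i=13
  [1] ....# => .  t=0,i=12
  [0] ..... => .  t=0,i=11
  bits 01011100101001111110100000110000 = 1554507824

1554507824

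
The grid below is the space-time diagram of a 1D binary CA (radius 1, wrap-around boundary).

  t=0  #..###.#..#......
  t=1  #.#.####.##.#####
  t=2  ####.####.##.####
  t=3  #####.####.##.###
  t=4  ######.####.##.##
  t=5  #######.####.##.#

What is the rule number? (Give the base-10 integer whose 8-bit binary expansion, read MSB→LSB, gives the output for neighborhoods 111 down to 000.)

  ###|#  b7=1 t=0,i=4
  ##.|#  b6=1 t=0,i=5
  #.#|#  b5=1 t=0,i=6
  #..|.  b4=0 t=0,i=1
  .##|.  b3=0 t=0,i=3
  .#.|#  b2=1 t=0,i=0
  ..#|#  b1=1 t=0,i=2
  ...|#  b0=1 t=0,i=12
  bits 11100111 = 231

231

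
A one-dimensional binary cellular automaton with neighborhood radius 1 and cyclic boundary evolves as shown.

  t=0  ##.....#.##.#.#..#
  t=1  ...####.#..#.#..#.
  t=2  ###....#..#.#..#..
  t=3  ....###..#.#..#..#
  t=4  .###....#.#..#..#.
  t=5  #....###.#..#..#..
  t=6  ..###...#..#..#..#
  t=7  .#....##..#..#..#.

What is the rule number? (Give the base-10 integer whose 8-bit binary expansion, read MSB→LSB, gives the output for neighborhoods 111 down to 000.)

  nb ###: next=.  (t=0,i=0, bit7=0)
  nb ##.: next=.  (t=0,i=1, bit6=0)
  nb #.#: next=#  (t=0,i=8, bit5=1)
  nb #..: next=.  (t=0,i=2, bit4=0)
  nb .##: next=.  (t=0,i=9, bit3=0)
  nb .#.: next=.  (t=0,i=7, bit2=0)
  nb ..#: next=#  (t=0,i=6, bit1=1)
  nb ...: next=#  (t=0,i=3, bit0=1)
  bits 00100011 = 35

35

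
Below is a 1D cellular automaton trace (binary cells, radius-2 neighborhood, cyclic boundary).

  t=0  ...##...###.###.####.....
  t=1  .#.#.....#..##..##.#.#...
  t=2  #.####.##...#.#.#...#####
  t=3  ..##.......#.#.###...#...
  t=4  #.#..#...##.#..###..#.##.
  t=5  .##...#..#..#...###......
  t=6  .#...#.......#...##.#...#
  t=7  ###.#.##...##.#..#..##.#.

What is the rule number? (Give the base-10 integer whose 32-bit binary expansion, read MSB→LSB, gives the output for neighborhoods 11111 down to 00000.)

311543110

  nb #####: next=.  (t=2,i=22, bit31=0)
  nb ####.: next=.  (t=0,i=18, bit30=0)
  nb ###.#: next=.  (t=0,i=10, bit29=0)
  nb ###..: next=#  (t=0,i=19, bit28=1)
  nb ##.##: next=.  (t=0,i=11, bit27=0)
  nb ##.#.: next=.  (t=1,i=18, bit26=0)
  nb ##..#: next=#  (t=1,i=14, bit25=1)
  nb ##...: next=.  (t=0,i=5, bit24=0)
  nb #.###: next=#  (t=0,i=12, bit23=1)
  nb #.##.: next=.  (t=2,i=7, bit22=0)
  nb #.#.#: next=.  (t=1,i=19, bit21=0)
  nb #.#..: next=#  (t=1,i=3, bit20=1)
  nb #..##: next=.  (t=1,i=11, bit19=0)
  nb #..#.: next=.  (t=4,i=4, bit18=0)
  nb #...#: next=.  (t=0,i=6, bit17=0)
  nb #....: next=#  (t=0,i=21, bit16=1)
  nb .####: next=#  (t=0,i=17, bit15=1)
  nb .###.: next=#  (t=0,i=9, bit14=1)
  nb .##.#: next=.  (t=1,i=17, bit13=0)
  nb .##..: next=.  (t=0,i=4, bit12=0)
  nb .#.##: next=.  (t=3,i=14, bit11=0)
  nb .#.#.: next=#  (t=1,i=2, bit10=1)
  nb .#..#: next=.  (t=1,i=10, bit9=0)
  nb .#...: next=#  (t=1,i=4, bit8=1)
  nb ..###: next=.  (t=0,i=8, bit7=0)
  nb ..##.: next=#  (t=0,i=3, bit6=1)
  nb ..#.#: next=.  (t=1,i=1, bit5=0)
  nb ..#..: next=.  (t=1,i=9, bit4=0)
  nb ...##: next=.  (t=0,i=2, bit3=0)
  nb ...#.: next=#  (t=1,i=0, bit2=1)
  nb ....#: next=#  (t=0,i=1, bit1=1)
  nb .....: next=.  (t=0,i=0, bit0=0)
  bits 00010010100100011100010101000110 = 311543110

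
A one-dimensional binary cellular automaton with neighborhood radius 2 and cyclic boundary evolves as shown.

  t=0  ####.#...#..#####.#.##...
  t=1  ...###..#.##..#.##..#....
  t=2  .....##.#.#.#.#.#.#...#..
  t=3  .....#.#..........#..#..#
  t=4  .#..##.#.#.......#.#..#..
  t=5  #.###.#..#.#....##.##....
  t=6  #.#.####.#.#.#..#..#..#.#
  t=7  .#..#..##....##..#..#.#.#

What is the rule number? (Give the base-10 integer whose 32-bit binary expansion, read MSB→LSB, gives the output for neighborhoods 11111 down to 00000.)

  #####|#  b31=1 t=0,i=14
  ####.|.  b30=0 t=0,i=2
  ###.#|#  b29=1 t=0,i=3
  ###..|#  b28=1 t=1,i=5
  ##.##|.  b27=0 t=5,i=18
  ##.#.|#  b26=1 t=0,i=4
  ##..#|#  b25=1 t=1,i=6
  ##...|.  b24=0 t=0,i=22
  #.###|#  b23=1 t=5,i=2
  #.##.|#  b22=1 t=0,i=20
  #.#.#|.  b21=0 t=0,i=18
  #.#..|#  b20=1 t=0,i=5
  #..##|#  b19=1 t=0,i=11
  #..#.|.  b18=0 t=1,i=7
  #...#|.  b17=0 t=0,i=7
  #....|#  b16=1 t=1,i=22
  .####|.  b15=0 t=0,i=1
  .###.|.  b14=0 t=1,i=4
  .##.#|.  b13=0 t=2,i=6
  .##..|.  b12=0 t=0,i=21
  .#.##|.  b11=0 t=0,i=19
  .#.#.|.  b10=0 t=2,i=9
  .#..#|#  b9=1 t=0,i=10
  .#...|.  b8=0 t=0,i=6
  ..###|.  b7=0 t=0,i=0
  ..##.|#  b6=1 t=2,i=5
  ..#.#|#  b5=1 t=1,i=8
  ..#..|.  b4=0 t=0,i=9
  ...##|.  b3=0 t=0,i=24
  ...#.|#  b2=1 t=0,i=8
  ....#|.  b1=0 t=1,i=1
  .....|.  b0=0 t=1,i=0
  bits 10110110110110010000001001100100 = 3067675236

3067675236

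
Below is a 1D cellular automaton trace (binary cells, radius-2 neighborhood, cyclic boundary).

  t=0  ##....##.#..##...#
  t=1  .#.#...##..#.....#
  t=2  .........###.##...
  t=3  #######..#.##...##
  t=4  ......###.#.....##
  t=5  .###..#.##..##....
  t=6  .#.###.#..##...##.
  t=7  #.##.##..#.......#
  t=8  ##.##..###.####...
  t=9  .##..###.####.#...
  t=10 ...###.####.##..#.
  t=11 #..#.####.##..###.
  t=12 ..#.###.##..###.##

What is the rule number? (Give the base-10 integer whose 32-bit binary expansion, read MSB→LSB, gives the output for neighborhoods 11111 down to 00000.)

  #####|.  b31=0 t=3,i=0
  ####.|.  b30=0 t=3,i=5
  ###.#|#  b29=1 t=2,i=11
  ###..|#  b28=1 t=0,i=1
  ##.##|#  b27=1 t=2,i=12
  ##.#.|#  b26=1 t=0,i=8
  ##..#|#  b25=1 t=1,i=9
  ##...|.  b24=0 t=0,i=2
  #.###|#  b23=1 t=6,i=3
  #.##.|.  b22=0 t=2,i=13
  #.#.#|.  b21=0 t=1,i=1
  #.#..|.  b20=0 t=0,i=9
  #..##|#  b19=1 t=0,i=11
  #..#.|#  b18=1 t=1,i=10
  #...#|.  b17=0 t=0,i=15
  #....|#  b16=1 t=0,i=3
  .####|#  b15=1 t=3,i=17
  .###.|.  b14=0 t=0,i=0
  .##.#|#  b13=1 t=0,i=7
  .##..|.  b12=0 t=0,i=13
  .#.##|#  b11=1 t=3,i=10
  .#.#.|.  b10=0 t=1,i=0
  .#..#|.  b9=0 t=0,i=10
  .#...|.  b8=0 t=1,i=4
  ..###|#  b7=1 t=0,i=17
  ..##.|.  b6=0 t=0,i=6
  ..#.#|.  b5=0 t=1,i=17
  ..#..|#  b4=1 t=1,i=11
  ...##|.  b3=0 t=0,i=5
  ...#.|.  b2=0 t=1,i=16
  ....#|.  b1=0 t=0,i=4
  .....|#  b0=1 t=1,i=14
  bits 00111110100011011010100010010001 = 1049471121

1049471121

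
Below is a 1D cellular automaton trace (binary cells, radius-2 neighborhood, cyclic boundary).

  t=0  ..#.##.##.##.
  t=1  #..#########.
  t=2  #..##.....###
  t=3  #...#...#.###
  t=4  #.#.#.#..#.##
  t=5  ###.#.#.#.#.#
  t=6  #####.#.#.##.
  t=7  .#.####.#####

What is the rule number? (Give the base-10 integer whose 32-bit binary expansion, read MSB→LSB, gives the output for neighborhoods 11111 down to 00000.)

2088171666

  #####|.  b31=0 t=1,i=5
  ####.|#  b30=1 t=1,i=10
  ###.#|#  b29=1 t=1,i=11
  ###..|#  b28=1 t=2,i=0
  ##.##|#  b27=1 t=0,i=6
  ##.#.|#  b26=1 t=1,i=12
  ##..#|.  b25=0 t=2,i=1
  ##...|.  b24=0 t=0,i=12
  #.###|.  b23=0 t=3,i=10
  #.##.|#  b22=1 t=0,i=4
  #.#.#|#  b21=1 t=4,i=2
  #.#..|#  b20=1 t=1,i=0
  #..##|.  b19=0 t=1,i=2
  #..#.|#  b18=1 t=4,i=8
  #...#|#  b17=1 t=0,i=0
  #....|.  b16=0 t=2,i=6
  .####|#  b15=1 t=1,i=4
  .###.|#  b14=1 t=4,i=12
  .##.#|#  b13=1 t=0,i=5
  .##..|#  b12=1 t=0,i=11
  .#.##|#  b11=1 t=0,i=3
  .#.#.|.  b10=0 t=4,i=3
  .#..#|.  b9=0 t=1,i=1
  .#...|.  b8=0 t=3,i=5
  ..###|#  b7=1 t=1,i=3
  ..##.|.  b6=0 t=2,i=3
  ..#.#|.  b5=0 t=0,i=2
  ..#..|#  b4=1 t=3,i=4
  ...##|.  b3=0 t=2,i=9
  ...#.|.  b2=0 t=0,i=1
  ....#|#  b1=1 t=2,i=8
  .....|.  b0=0 t=2,i=7
  bits 01111100011101101111100010010010 = 2088171666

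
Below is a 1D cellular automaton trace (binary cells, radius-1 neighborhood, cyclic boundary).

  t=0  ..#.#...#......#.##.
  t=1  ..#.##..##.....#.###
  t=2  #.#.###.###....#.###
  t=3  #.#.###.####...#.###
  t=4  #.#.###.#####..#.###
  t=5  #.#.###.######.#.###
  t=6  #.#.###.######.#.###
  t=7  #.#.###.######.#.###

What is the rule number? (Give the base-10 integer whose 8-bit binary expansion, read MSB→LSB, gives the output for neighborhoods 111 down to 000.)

220

  ###|#  b7=1 t=1,i=18
  ##.|#  b6=1 t=0,i=18
  #.#|.  b5=0 t=0,i=3
  #..|#  b4=1 t=0,i=5
  .##|#  b3=1 t=0,i=17
  .#.|#  b2=1 t=0,i=2
  ..#|.  b1=0 t=0,i=1
  ...|.  b0=0 t=0,i=0
  bits 11011100 = 220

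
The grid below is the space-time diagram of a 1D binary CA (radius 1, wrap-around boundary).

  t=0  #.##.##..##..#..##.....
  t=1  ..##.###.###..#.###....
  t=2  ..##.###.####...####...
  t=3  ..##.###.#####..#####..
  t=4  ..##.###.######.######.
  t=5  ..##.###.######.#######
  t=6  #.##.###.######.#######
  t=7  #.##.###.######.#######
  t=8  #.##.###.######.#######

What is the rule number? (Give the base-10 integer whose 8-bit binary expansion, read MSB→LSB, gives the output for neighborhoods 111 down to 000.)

  nb ###: next=#  (t=1,i=6, bit7=1)
  nb ##.: next=#  (t=0,i=3, bit6=1)
  nb #.#: next=.  (t=0,i=1, bit5=0)
  nb #..: next=#  (t=0,i=7, bit4=1)
  nb .##: next=#  (t=0,i=2, bit3=1)
  nb .#.: next=.  (t=0,i=0, bit2=0)
  nb ..#: next=.  (t=0,i=8, bit1=0)
  nb ...: next=.  (t=0,i=19, bit0=0)
  bits 11011000 = 216

216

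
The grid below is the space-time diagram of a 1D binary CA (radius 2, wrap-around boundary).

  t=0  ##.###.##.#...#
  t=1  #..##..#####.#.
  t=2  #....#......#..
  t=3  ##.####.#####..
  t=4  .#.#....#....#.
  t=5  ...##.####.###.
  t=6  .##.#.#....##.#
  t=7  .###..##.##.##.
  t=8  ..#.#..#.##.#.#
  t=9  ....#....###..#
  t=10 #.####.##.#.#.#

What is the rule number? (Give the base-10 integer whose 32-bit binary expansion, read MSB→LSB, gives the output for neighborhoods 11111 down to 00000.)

  nb #####: next=.  (t=1,i=9, bit31=0)
  nb ####.: next=.  (t=1,i=10, bit30=0)
  nb ###.#: next=.  (t=0,i=1, bit29=0)
  nb ###..: next=.  (t=3,i=12, bit28=0)
  nb ##.##: next=.  (t=0,i=2, bit27=0)
  nb ##.#.: next=#  (t=0,i=9, bit26=1)
  nb ##..#: next=#  (t=1,i=5, bit25=1)
  nb ##...: next=#  (t=5,i=14, bit24=1)
  nb #.###: next=#  (t=0,i=3, bit23=1)
  nb #.##.: next=#  (t=0,i=7, bit22=1)
  nb #.#.#: next=.  (t=1,i=13, bit21=0)
  nb #.#..: next=#  (t=0,i=10, bit20=1)
  nb #..##: next=.  (t=1,i=2, bit19=0)
  nb #..#.: next=.  (t=2,i=14, bit18=0)
  nb #...#: next=.  (t=0,i=12, bit17=0)
  nb #....: next=.  (t=2,i=2, bit16=0)
  nb .####: next=.  (t=1,i=8, bit15=0)
  nb .###.: next=#  (t=0,i=0, bit14=1)
  nb .##.#: next=#  (t=0,i=8, bit13=1)
  nb .##..: next=.  (t=1,i=4, bit12=0)
  nb .#.##: next=.  (t=6,i=0, bit11=0)
  nb .#.#.: next=.  (t=1,i=14, bit10=0)
  nb .#..#: next=.  (t=1,i=1, bit9=0)
  nb .#...: next=#  (t=0,i=11, bit8=1)
  nb ..###: next=.  (t=0,i=14, bit7=0)
  nb ..##.: next=.  (t=1,i=3, bit6=0)
  nb ..#.#: next=.  (t=4,i=1, bit5=0)
  nb ..#..: next=#  (t=2,i=0, bit4=1)
  nb ...##: next=#  (t=0,i=13, bit3=1)
  nb ...#.: next=#  (t=2,i=4, bit2=1)
  nb ....#: next=#  (t=2,i=3, bit1=1)
  nb .....: next=#  (t=2,i=8, bit0=1)
  bits 00000111110100000110000100011111 = 131096863

131096863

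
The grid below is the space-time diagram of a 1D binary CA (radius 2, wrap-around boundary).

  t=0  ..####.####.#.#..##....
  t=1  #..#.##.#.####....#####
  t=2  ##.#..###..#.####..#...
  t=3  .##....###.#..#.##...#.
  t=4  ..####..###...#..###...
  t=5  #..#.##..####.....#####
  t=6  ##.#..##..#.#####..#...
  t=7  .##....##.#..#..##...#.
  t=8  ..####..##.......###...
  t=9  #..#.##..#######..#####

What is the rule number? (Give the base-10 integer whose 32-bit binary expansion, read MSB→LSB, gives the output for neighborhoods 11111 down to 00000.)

  [31] ##### => .  t=1,i=20
  [30] ####. => .  t=0,i=4
  [29] ###.# => #  t=0,i=5
  [28] ###.. => #  t=1,i=0
  [27] ##.## => #  t=0,i=6
  [26] ##.#. => #  t=0,i=11
  [25] ##..# => #  t=1,i=1
  [24] ##... => #  t=0,i=19
  [23] #.### => .  t=0,i=7
  [22] #.##. => .  t=1,i=5
  [21] #.#.# => #  t=0,i=12
  [20] #.#.. => .  t=0,i=14
  [19] #..## => .  t=0,i=16
  [18] #..#. => .  t=1,i=2
  [17] #...# => #  t=2,i=21
  [16] #.... => #  t=0,i=20
  [15] .#### => #  t=0,i=3
  [14] .###. => #  t=2,i=7
  [13] .##.# => #  t=1,i=6
  [12] .##.. => #  t=0,i=18
  [11] .#.## => .  t=1,i=4
  [10] .#.#. => #  t=0,i=13
  [9] .#..# => .  t=0,i=15
  [8] .#... => .  t=2,i=20
  [7] ..### => .  t=0,i=2
  [6] ..##. => .  t=0,i=17
  [5] ..#.# => #  t=1,i=3
  [4] ..#.. => .  t=2,i=19
  [3] ...## => .  t=0,i=1
  [2] ...#. => .  t=3,i=20
  [1] ....# => #  t=0,i=0
  [0] ..... => #  t=0,i=21
  bits 00111111001000111111010000100011 = 1059320867

1059320867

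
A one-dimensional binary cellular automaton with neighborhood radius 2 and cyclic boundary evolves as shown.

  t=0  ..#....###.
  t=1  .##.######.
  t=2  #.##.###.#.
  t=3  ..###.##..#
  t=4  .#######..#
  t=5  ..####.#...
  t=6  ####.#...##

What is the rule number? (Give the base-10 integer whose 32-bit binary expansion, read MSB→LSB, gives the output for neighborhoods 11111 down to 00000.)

  ##### -> #   bit 31 = 1  t=1,i=6
  ####. -> .   bit 30 = 0  t=1,i=8
  ###.# -> #   bit 29 = 1  t=2,i=7
  ###.. -> #   bit 28 = 1  t=0,i=9
  ##.## -> #   bit 27 = 1  t=1,i=3
  ##.#. -> .   bit 26 = 0  t=2,i=8
  ##..# -> .   bit 25 = 0  t=1,i=10
  ##... -> .   bit 24 = 0  t=0,i=10
  #.### -> .   bit 23 = 0  t=1,i=4
  #.##. -> #   bit 22 = 1  t=2,i=2
  #.#.# -> .   bit 21 = 0  t=2,i=0
  #.#.. -> .   bit 20 = 0  t=5,i=7
  #..## -> #   bit 19 = 1  t=1,i=0
  #..#. -> .   bit 18 = 0  t=3,i=9
  #...# -> .   bit 17 = 0  t=0,i=0
  #.... -> #   bit 16 = 1  t=0,i=4
  .#### -> #   bit 15 = 1  t=1,i=5
  .###. -> #   bit 14 = 1  t=0,i=8
  .##.# -> #   bit 13 = 1  t=1,i=2
  .##.. -> #   bit 12 = 1  t=3,i=7
  .#.## -> .   bit 11 = 0  t=2,i=1
  .#.#. -> #   bit 10 = 1  t=2,i=10
  .#..# -> .   bit 9 = 0  t=3,i=0
  .#... -> .   bit 8 = 0  t=0,i=3
  ..### -> #   bit 7 = 1  t=0,i=7
  ..##. -> .   bit 6 = 0  t=1,i=1
  ..#.# -> .   bit 5 = 0  t=4,i=10
  ..#.. -> #   bit 4 = 1  t=0,i=2
  ...## -> #   bit 3 = 1  t=0,i=6
  ...#. -> #   bit 2 = 1  t=0,i=1
  ....# -> #   bit 1 = 1  t=0,i=5
  ..... -> #   bit 0 = 1  t=5,i=10
  bits 10111000010010011111010010011111 = 3091854495

3091854495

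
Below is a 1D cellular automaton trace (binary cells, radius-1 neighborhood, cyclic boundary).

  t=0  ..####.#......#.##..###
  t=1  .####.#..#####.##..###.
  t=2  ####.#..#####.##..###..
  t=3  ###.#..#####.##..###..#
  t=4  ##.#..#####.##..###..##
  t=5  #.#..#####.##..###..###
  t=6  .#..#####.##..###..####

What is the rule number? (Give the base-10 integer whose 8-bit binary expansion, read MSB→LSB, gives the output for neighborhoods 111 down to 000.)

171

  ### -> #   bit 7 = 1  t=0,i=3
  ##. -> .   bit 6 = 0  t=0,i=5
  #.# -> #   bit 5 = 1  t=0,i=6
  #.. -> .   bit 4 = 0  t=0,i=0
  .## -> #   bit 3 = 1  t=0,i=2
  .#. -> .   bit 2 = 0  t=0,i=7
  ..# -> #   bit 1 = 1  t=0,i=1
  ... -> #   bit 0 = 1  t=0,i=9
  bits 10101011 = 171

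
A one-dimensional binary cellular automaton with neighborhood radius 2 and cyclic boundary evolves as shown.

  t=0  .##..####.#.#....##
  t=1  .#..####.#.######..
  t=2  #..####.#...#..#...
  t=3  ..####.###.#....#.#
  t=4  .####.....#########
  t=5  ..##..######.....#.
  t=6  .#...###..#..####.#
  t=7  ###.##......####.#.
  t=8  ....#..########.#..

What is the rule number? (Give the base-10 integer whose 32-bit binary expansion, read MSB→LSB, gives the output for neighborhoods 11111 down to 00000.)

  [31] ##### => .  t=1,i=13
  [30] ####. => #  t=0,i=7
  [29] ###.# => .  t=0,i=8
  [28] ###.. => .  t=1,i=16
  [27] ##.## => .  t=0,i=0
  [26] ##.#. => #  t=0,i=9
  [25] ##..# => .  t=0,i=3
  [24] ##... => .  t=1,i=17
  [23] #.### => .  t=1,i=11
  [22] #.##. => #  t=0,i=1
  [21] #.#.# => .  t=0,i=10
  [20] #.#.. => #  t=0,i=12
  [19] #..## => #  t=0,i=4
  [18] #..#. => .  t=2,i=14
  [17] #...# => .  t=1,i=18
  [16] #.... => #  t=0,i=14
  [15] .#### => #  t=0,i=6
  [14] .###. => .  t=3,i=8
  [13] .##.# => .  t=0,i=18
  [12] .##.. => .  t=0,i=2
  [11] .#.## => .  t=1,i=10
  [10] .#.#. => #  t=0,i=11
  [9] .#..# => .  t=1,i=2
  [8] .#... => #  t=0,i=13
  [7] ..### => #  t=0,i=5
  [6] ..##. => .  t=0,i=17
  [5] ..#.# => #  t=3,i=16
  [4] ..#.. => .  t=1,i=1
  [3] ...## => #  t=0,i=16
  [2] ...#. => #  t=1,i=0
  [1] ....# => #  t=0,i=15
  [0] ..... => #  t=4,i=7
  bits 01000100010110011000010110101111 = 1146717615

1146717615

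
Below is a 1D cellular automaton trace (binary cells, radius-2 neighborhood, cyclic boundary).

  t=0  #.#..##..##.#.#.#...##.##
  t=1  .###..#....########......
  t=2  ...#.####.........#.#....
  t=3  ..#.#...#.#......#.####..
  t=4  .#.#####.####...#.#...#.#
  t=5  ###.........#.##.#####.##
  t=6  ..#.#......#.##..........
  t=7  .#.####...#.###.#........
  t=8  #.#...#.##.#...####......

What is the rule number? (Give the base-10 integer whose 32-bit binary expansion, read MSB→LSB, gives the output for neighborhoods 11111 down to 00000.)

343351060

  [31] ##### => .  t=1,i=13
  [30] ####. => .  t=1,i=17
  [29] ###.# => .  t=0,i=0
  [28] ###.. => #  t=1,i=3
  [27] ##.## => .  t=0,i=22
  [26] ##.#. => #  t=0,i=1
  [25] ##..# => .  t=0,i=7
  [24] ##... => .  t=1,i=19
  [23] #.### => .  t=0,i=23
  [22] #.##. => #  t=5,i=14
  [21] #.#.# => #  t=0,i=12
  [20] #.#.. => #  t=0,i=2
  [19] #..## => .  t=0,i=4
  [18] #..#. => #  t=1,i=5
  [17] #...# => #  t=0,i=18
  [16] #.... => #  t=1,i=8
  [15] .#### => .  t=1,i=12
  [14] .###. => .  t=0,i=24
  [13] .##.# => .  t=0,i=10
  [12] .##.. => #  t=0,i=6
  [11] .#.## => #  t=2,i=4
  [10] .#.#. => #  t=0,i=13
  [9] .#..# => #  t=0,i=3
  [8] .#... => #  t=0,i=17
  [7] ..### => .  t=1,i=1
  [6] ..##. => .  t=0,i=5
  [5] ..#.# => .  t=2,i=3
  [4] ..#.. => #  t=1,i=6
  [3] ...## => .  t=0,i=19
  [2] ...#. => #  t=2,i=2
  [1] ....# => .  t=1,i=9
  [0] ..... => .  t=1,i=21
  bits 00010100011101110001111100010100 = 343351060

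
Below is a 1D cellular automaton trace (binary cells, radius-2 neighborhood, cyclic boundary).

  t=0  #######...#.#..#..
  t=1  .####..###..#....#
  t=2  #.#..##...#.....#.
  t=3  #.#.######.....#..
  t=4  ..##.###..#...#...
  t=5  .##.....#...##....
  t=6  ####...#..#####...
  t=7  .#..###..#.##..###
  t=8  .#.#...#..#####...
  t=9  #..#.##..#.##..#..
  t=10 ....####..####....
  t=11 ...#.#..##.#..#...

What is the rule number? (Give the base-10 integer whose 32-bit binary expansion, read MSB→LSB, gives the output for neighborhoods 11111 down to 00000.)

2205849676

  ##### -> #   bit 31 = 1  t=0,i=2
  ####. -> .   bit 30 = 0  t=0,i=5
  ###.# -> .   bit 29 = 0  t=7,i=17
  ###.. -> .   bit 28 = 0  t=0,i=6
  ##.## -> .   bit 27 = 0  t=4,i=4
  ##.#. -> .   bit 26 = 0  t=7,i=0
  ##..# -> #   bit 25 = 1  t=1,i=5
  ##... -> #   bit 24 = 1  t=0,i=7
  #.### -> .   bit 23 = 0  t=1,i=1
  #.##. -> #   bit 22 = 1  t=7,i=11
  #.#.# -> #   bit 21 = 1  t=2,i=0
  #.#.. -> #   bit 20 = 1  t=0,i=12
  #..## -> #   bit 19 = 1  t=0,i=17
  #..#. -> .   bit 18 = 0  t=0,i=14
  #...# -> #   bit 17 = 1  t=0,i=8
  #.... -> .   bit 16 = 0  t=1,i=14
  .#### -> #   bit 15 = 1  t=0,i=1
  .###. -> .   bit 14 = 0  t=1,i=8
  .##.# -> .   bit 13 = 0  t=4,i=3
  .##.. -> #   bit 12 = 1  t=2,i=6
  .#.## -> #   bit 11 = 1  t=1,i=0
  .#.#. -> .   bit 10 = 0  t=0,i=11
  .#..# -> .   bit 9 = 0  t=0,i=13
  .#... -> .   bit 8 = 0  t=1,i=13
  ..### -> .   bit 7 = 0  t=0,i=0
  ..##. -> #   bit 6 = 1  t=2,i=5
  ..#.# -> .   bit 5 = 0  t=0,i=10
  ..#.. -> .   bit 4 = 0  t=0,i=15
  ...## -> #   bit 3 = 1  t=4,i=1
  ...#. -> #   bit 2 = 1  t=0,i=9
  ....# -> .   bit 1 = 0  t=1,i=15
  ..... -> .   bit 0 = 0  t=2,i=13
  bits 10000011011110101001100001001100 = 2205849676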